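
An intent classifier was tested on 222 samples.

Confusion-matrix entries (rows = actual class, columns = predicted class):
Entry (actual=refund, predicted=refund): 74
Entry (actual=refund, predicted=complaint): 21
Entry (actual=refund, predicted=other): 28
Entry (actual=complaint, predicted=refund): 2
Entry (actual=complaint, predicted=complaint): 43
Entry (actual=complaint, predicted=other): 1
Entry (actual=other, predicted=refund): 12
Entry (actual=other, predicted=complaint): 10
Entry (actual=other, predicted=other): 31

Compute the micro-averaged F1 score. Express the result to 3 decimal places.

Micro-averaging pools counts across classes: ΣTP=148, ΣFP=74, ΣFN=74.
Micro-F1 score = 2·TP/(2·TP+FP+FN) on pooled counts = 0.667 (equals overall accuracy in single-label multiclass).

0.667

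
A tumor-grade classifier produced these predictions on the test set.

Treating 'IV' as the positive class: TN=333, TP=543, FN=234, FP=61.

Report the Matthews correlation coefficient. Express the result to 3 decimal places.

MCC = (TP·TN − FP·FN) / √((TP+FP)(TP+FN)(TN+FP)(TN+FN))
Numerator = 543·333 − 61·234 = 166545
Denominator = √(604·777·394·567) = √104842468584 = 323793.8674
MCC = 166545 / 323793.8674 = 0.514

0.514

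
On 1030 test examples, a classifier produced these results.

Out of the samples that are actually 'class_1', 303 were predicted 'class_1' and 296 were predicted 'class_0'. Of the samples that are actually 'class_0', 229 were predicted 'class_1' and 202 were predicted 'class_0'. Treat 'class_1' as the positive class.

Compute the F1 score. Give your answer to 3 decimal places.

0.536

Precision = TP/(TP+FP) = 303/532 = 0.5695
Recall = TP/(TP+FN) = 303/599 = 0.5058
F1 = 2·TP/(2·TP+FP+FN) = 606/1131 = 0.536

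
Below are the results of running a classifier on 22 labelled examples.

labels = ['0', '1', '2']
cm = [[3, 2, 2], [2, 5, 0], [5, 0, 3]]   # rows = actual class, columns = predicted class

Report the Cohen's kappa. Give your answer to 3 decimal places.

Observed agreement pₒ = trace/N = 11/22 = 0.5000
Expected agreement pₑ = Σ (rowᵢ·colᵢ)/N² = (7·10 + 7·7 + 8·5)/22² = 0.3285
κ = (pₒ − pₑ)/(1 − pₑ) = (0.5000 − 0.3285)/(1 − 0.3285) = 0.255

0.255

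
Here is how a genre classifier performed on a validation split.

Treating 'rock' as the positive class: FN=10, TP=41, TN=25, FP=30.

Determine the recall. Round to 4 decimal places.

Recall = TP/(TP+FN) = 41/(41+10) = 41/51 = 0.8039

0.8039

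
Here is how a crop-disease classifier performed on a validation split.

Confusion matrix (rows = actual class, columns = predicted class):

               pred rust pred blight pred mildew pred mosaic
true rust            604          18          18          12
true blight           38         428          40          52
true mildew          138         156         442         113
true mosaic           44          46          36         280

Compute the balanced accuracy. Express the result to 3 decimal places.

Balanced accuracy = mean of per-class recall.
  rust: recall = 604/652 = 0.9264
  blight: recall = 428/558 = 0.7670
  mildew: recall = 442/849 = 0.5206
  mosaic: recall = 280/406 = 0.6897
Mean = (0.9264 + 0.7670 + 0.5206 + 0.6897) / 4 = 0.726

0.726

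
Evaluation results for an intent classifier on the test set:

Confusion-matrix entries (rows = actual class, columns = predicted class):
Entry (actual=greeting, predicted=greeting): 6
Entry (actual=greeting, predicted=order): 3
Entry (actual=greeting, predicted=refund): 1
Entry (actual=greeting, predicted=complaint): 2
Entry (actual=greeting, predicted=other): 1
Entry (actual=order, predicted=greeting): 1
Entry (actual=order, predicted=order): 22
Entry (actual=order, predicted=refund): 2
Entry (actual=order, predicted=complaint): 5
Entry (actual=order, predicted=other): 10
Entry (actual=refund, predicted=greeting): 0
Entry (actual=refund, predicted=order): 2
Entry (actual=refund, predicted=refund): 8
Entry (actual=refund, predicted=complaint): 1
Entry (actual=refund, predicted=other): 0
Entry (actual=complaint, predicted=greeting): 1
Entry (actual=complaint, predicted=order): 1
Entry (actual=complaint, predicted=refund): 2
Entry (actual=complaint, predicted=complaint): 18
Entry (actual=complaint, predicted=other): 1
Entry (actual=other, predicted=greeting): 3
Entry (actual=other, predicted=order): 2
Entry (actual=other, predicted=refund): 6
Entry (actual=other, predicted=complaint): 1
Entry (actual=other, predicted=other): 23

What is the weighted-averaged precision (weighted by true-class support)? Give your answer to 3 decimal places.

0.651

Per-class precision (TP/(TP+FP)):
  greeting: TP=6, FP=1+0+1+3=5 → 6/11 = 0.5455
  order: TP=22, FP=3+2+1+2=8 → 22/30 = 0.7333
  refund: TP=8, FP=1+2+2+6=11 → 8/19 = 0.4211
  complaint: TP=18, FP=2+5+1+1=9 → 18/27 = 0.6667
  other: TP=23, FP=1+10+0+1=12 → 23/35 = 0.6571
Weighted-precision = Σ (supportᵢ/N)·precisionᵢ with N=122: (13/122)·0.5455 + (40/122)·0.7333 + (11/122)·0.4211 + (23/122)·0.6667 + (35/122)·0.6571 = 0.651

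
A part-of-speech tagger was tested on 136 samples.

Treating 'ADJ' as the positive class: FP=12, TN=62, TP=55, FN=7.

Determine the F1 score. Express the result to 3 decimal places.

0.853

Precision = TP/(TP+FP) = 55/67 = 0.8209
Recall = TP/(TP+FN) = 55/62 = 0.8871
F1 = 2·TP/(2·TP+FP+FN) = 110/129 = 0.853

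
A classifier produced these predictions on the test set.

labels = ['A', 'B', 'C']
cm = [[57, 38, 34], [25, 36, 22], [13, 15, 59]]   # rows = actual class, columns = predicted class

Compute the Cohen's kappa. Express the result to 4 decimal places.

Observed agreement pₒ = trace/N = 152/299 = 0.50836
Expected agreement pₑ = Σ (rowᵢ·colᵢ)/N² = (129·95 + 83·89 + 87·115)/299² = 0.33162
κ = (pₒ − pₑ)/(1 − pₑ) = (0.50836 − 0.33162)/(1 − 0.33162) = 0.2644

0.2644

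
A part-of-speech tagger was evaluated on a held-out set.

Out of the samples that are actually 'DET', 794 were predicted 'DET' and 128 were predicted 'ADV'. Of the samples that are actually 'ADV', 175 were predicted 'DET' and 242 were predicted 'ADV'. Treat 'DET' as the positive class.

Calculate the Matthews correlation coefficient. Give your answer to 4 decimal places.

0.4572

MCC = (TP·TN − FP·FN) / √((TP+FP)(TP+FN)(TN+FP)(TN+FN))
Numerator = 794·242 − 175·128 = 169748
Denominator = √(969·922·417·370) = √137845463220 = 371275.4546
MCC = 169748 / 371275.4546 = 0.4572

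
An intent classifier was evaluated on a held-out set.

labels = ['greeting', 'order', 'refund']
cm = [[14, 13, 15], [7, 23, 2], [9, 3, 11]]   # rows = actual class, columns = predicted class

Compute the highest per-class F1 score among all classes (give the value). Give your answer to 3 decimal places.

Per-class F1 score (2·TP/(2·TP+FP+FN)):
  greeting: TP=14, FP=7+9=16, FN=13+15=28 → 28/72 = 0.3889
  order: TP=23, FP=13+3=16, FN=7+2=9 → 46/71 = 0.6479
  refund: TP=11, FP=15+2=17, FN=9+3=12 → 22/51 = 0.4314
Highest is class 'order' with F1 score = 0.648.

0.648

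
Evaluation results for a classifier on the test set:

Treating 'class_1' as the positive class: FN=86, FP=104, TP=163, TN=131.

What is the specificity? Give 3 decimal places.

0.557

Specificity = TN/(TN+FP) = 131/(131+104) = 0.557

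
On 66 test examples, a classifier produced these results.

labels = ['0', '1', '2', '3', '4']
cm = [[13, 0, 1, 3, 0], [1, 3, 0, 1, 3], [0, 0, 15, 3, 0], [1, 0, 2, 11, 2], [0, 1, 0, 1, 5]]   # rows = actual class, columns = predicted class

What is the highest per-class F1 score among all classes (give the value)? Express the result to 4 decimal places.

0.8333

Per-class F1 score (2·TP/(2·TP+FP+FN)):
  0: TP=13, FP=1+0+1+0=2, FN=0+1+3+0=4 → 26/32 = 0.81250
  1: TP=3, FP=0+0+0+1=1, FN=1+0+1+3=5 → 6/12 = 0.50000
  2: TP=15, FP=1+0+2+0=3, FN=0+0+3+0=3 → 30/36 = 0.83333
  3: TP=11, FP=3+1+3+1=8, FN=1+0+2+2=5 → 22/35 = 0.62857
  4: TP=5, FP=0+3+0+2=5, FN=0+1+0+1=2 → 10/17 = 0.58824
Highest is class '2' with F1 score = 0.8333.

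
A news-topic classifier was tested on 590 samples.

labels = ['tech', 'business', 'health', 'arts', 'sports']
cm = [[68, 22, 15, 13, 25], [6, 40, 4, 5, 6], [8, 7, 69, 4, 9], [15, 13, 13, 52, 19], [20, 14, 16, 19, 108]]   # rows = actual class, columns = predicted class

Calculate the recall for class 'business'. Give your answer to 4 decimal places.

0.6557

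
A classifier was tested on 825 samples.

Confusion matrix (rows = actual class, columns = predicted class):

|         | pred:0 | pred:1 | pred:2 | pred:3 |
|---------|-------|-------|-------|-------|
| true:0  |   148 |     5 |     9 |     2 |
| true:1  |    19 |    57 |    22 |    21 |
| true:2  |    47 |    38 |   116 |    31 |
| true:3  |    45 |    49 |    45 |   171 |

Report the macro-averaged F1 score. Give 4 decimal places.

0.5779

Per-class F1 score (2·TP/(2·TP+FP+FN)):
  0: TP=148, FP=19+47+45=111, FN=5+9+2=16 → 296/423 = 0.69976
  1: TP=57, FP=5+38+49=92, FN=19+22+21=62 → 114/268 = 0.42537
  2: TP=116, FP=9+22+45=76, FN=47+38+31=116 → 232/424 = 0.54717
  3: TP=171, FP=2+21+31=54, FN=45+49+45=139 → 342/535 = 0.63925
Macro-F1 score = mean = (0.69976 + 0.42537 + 0.54717 + 0.63925) / 4 = 0.5779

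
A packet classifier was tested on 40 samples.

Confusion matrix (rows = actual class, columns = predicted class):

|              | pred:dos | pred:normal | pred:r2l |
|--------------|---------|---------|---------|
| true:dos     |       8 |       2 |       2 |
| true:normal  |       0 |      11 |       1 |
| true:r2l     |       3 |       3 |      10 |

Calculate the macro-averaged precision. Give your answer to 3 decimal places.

0.728

Per-class precision (TP/(TP+FP)):
  dos: TP=8, FP=0+3=3 → 8/11 = 0.7273
  normal: TP=11, FP=2+3=5 → 11/16 = 0.6875
  r2l: TP=10, FP=2+1=3 → 10/13 = 0.7692
Macro-precision = mean = (0.7273 + 0.6875 + 0.7692) / 3 = 0.728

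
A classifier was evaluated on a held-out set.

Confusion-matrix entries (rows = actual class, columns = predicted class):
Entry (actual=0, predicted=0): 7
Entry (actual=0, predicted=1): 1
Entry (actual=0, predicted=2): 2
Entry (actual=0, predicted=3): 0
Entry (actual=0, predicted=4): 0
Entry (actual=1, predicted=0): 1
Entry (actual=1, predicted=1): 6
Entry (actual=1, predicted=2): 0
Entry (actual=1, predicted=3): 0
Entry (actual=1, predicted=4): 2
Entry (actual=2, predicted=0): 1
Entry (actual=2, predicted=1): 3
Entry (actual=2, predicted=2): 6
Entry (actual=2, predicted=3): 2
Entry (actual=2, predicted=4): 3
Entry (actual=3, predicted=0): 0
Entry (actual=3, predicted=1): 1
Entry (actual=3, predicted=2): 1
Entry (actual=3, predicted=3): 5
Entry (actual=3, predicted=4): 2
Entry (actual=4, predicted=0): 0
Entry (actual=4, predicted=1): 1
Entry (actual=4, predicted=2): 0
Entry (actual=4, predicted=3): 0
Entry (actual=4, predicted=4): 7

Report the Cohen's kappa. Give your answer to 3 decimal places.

0.513

Observed agreement pₒ = trace/N = 31/51 = 0.6078
Expected agreement pₑ = Σ (rowᵢ·colᵢ)/N² = (10·9 + 9·12 + 15·9 + 9·7 + 8·14)/51² = 0.1953
κ = (pₒ − pₑ)/(1 − pₑ) = (0.6078 − 0.1953)/(1 − 0.1953) = 0.513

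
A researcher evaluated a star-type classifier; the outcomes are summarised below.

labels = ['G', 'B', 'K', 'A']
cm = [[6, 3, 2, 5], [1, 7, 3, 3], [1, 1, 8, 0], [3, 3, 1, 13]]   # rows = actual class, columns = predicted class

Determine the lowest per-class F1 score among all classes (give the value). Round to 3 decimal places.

Per-class F1 score (2·TP/(2·TP+FP+FN)):
  G: TP=6, FP=1+1+3=5, FN=3+2+5=10 → 12/27 = 0.4444
  B: TP=7, FP=3+1+3=7, FN=1+3+3=7 → 14/28 = 0.5000
  K: TP=8, FP=2+3+1=6, FN=1+1+0=2 → 16/24 = 0.6667
  A: TP=13, FP=5+3+0=8, FN=3+3+1=7 → 26/41 = 0.6341
Lowest is class 'G' with F1 score = 0.444.

0.444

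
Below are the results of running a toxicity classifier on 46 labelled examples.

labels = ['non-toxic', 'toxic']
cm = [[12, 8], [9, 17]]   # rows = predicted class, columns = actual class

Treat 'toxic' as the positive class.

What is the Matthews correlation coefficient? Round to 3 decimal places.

MCC = (TP·TN − FP·FN) / √((TP+FP)(TP+FN)(TN+FP)(TN+FN))
Numerator = 17·12 − 9·8 = 132
Denominator = √(26·25·21·20) = √273000 = 522.4940
MCC = 132 / 522.4940 = 0.253

0.253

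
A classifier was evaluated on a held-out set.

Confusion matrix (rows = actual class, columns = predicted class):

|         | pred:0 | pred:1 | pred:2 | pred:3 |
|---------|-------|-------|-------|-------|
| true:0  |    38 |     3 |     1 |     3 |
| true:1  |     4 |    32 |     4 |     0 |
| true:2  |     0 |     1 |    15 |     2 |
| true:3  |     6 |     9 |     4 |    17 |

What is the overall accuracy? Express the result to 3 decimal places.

0.734

Accuracy = trace / total = (38+32+15+17=102) / 139 = 102/139 = 0.734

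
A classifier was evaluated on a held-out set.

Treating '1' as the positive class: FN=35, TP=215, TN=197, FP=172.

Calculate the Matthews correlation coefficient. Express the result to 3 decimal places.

0.399

MCC = (TP·TN − FP·FN) / √((TP+FP)(TP+FN)(TN+FP)(TN+FN))
Numerator = 215·197 − 172·35 = 36335
Denominator = √(387·250·369·232) = √8282574000 = 91008.6479
MCC = 36335 / 91008.6479 = 0.399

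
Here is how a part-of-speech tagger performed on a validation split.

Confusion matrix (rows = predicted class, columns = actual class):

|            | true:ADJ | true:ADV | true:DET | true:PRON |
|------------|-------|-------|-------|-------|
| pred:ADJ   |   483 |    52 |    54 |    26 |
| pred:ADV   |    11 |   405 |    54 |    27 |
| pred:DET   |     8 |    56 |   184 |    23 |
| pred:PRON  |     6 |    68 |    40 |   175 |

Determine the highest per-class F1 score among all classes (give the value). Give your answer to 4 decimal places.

Per-class F1 score (2·TP/(2·TP+FP+FN)):
  ADJ: TP=483, FP=52+54+26=132, FN=11+8+6=25 → 966/1123 = 0.86020
  ADV: TP=405, FP=11+54+27=92, FN=52+56+68=176 → 810/1078 = 0.75139
  DET: TP=184, FP=8+56+23=87, FN=54+54+40=148 → 368/603 = 0.61028
  PRON: TP=175, FP=6+68+40=114, FN=26+27+23=76 → 350/540 = 0.64815
Highest is class 'ADJ' with F1 score = 0.8602.

0.8602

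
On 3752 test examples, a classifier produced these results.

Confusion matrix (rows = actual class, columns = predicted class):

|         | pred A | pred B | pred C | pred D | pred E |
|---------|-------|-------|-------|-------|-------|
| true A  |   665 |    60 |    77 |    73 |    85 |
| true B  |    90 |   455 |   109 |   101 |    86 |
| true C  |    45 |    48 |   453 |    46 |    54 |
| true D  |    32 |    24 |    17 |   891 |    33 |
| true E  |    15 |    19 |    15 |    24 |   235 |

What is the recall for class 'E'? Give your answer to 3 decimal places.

0.763

recall = TP/(TP+FN).
E: TP=235, FN=15+19+15+24=73 → 235/308 = 0.7630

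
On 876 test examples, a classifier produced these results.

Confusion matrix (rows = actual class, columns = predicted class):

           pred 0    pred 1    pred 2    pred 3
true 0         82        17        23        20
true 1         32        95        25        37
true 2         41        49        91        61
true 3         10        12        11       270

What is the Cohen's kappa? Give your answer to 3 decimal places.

0.469

Observed agreement pₒ = trace/N = 538/876 = 0.6142
Expected agreement pₑ = Σ (rowᵢ·colᵢ)/N² = (142·165 + 189·173 + 242·150 + 303·388)/876² = 0.2736
κ = (pₒ − pₑ)/(1 − pₑ) = (0.6142 − 0.2736)/(1 − 0.2736) = 0.469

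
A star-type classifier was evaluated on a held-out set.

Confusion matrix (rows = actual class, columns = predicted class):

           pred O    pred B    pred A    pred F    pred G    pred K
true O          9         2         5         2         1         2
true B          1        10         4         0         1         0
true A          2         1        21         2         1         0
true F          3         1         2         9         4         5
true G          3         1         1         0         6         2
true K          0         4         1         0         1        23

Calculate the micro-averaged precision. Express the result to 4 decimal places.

0.6000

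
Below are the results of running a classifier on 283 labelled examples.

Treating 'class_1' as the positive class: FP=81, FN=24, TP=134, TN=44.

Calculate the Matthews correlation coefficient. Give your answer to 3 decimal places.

0.233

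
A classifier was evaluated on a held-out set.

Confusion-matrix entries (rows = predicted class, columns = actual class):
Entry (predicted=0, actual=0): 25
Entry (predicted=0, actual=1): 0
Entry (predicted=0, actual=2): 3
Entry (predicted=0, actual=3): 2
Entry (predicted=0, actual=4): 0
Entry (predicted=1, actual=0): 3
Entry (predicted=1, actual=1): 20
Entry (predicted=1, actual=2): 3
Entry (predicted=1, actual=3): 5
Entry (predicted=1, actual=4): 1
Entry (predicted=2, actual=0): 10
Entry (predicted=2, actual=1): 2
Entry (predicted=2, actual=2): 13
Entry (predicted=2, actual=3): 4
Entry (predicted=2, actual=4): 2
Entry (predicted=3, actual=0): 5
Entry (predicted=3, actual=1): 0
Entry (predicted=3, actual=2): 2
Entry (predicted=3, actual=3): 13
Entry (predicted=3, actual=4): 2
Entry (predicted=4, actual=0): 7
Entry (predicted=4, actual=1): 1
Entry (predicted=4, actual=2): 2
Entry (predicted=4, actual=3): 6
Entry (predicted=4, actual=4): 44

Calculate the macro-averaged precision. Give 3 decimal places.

Per-class precision (TP/(TP+FP)):
  0: TP=25, FP=0+3+2+0=5 → 25/30 = 0.8333
  1: TP=20, FP=3+3+5+1=12 → 20/32 = 0.6250
  2: TP=13, FP=10+2+4+2=18 → 13/31 = 0.4194
  3: TP=13, FP=5+0+2+2=9 → 13/22 = 0.5909
  4: TP=44, FP=7+1+2+6=16 → 44/60 = 0.7333
Macro-precision = mean = (0.8333 + 0.6250 + 0.4194 + 0.5909 + 0.7333) / 5 = 0.640

0.640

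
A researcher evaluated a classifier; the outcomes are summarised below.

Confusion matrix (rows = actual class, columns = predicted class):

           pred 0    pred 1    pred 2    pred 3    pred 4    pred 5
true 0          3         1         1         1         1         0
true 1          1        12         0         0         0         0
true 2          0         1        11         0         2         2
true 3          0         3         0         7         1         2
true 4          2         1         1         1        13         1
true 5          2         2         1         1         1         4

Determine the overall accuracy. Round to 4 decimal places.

Accuracy = trace / total = (3+12+11+7+13+4=50) / 79 = 50/79 = 0.6329

0.6329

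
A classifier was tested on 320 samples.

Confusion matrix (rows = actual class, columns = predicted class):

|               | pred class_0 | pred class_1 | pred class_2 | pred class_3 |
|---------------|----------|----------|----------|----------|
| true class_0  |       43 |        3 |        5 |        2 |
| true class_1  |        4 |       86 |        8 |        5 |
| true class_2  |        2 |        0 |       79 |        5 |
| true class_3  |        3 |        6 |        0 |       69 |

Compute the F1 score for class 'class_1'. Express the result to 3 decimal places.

One-vs-rest for 'class_1': TP = diagonal; FP = other classes predicted 'class_1'; FN = 'class_1' predicted as other.
F1 score = 2·TP/(2·TP+FP+FN).
class_1: TP=86, FP=3+0+6=9, FN=4+8+5=17 → 172/198 = 0.8687

0.869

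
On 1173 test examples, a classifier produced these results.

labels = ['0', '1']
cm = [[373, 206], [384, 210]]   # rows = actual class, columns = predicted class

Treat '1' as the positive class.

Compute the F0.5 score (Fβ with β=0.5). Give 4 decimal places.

Fβ = (1+β²)·TP / ((1+β²)·TP + β²·FN + FP), with β²=1/4
= 1.25·210 / (1.25·210 + 0.25·384 + 206) = 0.4650

0.4650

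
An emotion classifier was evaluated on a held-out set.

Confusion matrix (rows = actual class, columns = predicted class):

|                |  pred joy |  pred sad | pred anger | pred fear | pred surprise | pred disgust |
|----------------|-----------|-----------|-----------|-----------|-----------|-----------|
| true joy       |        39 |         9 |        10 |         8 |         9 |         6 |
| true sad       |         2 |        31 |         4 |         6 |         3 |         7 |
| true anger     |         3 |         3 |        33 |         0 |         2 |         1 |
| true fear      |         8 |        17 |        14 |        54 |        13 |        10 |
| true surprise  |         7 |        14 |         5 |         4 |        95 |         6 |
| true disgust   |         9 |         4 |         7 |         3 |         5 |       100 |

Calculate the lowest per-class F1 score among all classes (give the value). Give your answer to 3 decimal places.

0.473

Per-class F1 score (2·TP/(2·TP+FP+FN)):
  joy: TP=39, FP=2+3+8+7+9=29, FN=9+10+8+9+6=42 → 78/149 = 0.5235
  sad: TP=31, FP=9+3+17+14+4=47, FN=2+4+6+3+7=22 → 62/131 = 0.4733
  anger: TP=33, FP=10+4+14+5+7=40, FN=3+3+0+2+1=9 → 66/115 = 0.5739
  fear: TP=54, FP=8+6+0+4+3=21, FN=8+17+14+13+10=62 → 108/191 = 0.5654
  surprise: TP=95, FP=9+3+2+13+5=32, FN=7+14+5+4+6=36 → 190/258 = 0.7364
  disgust: TP=100, FP=6+7+1+10+6=30, FN=9+4+7+3+5=28 → 200/258 = 0.7752
Lowest is class 'sad' with F1 score = 0.473.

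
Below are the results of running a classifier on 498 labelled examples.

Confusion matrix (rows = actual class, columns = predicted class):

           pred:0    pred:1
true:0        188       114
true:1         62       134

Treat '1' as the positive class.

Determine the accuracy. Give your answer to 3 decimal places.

0.647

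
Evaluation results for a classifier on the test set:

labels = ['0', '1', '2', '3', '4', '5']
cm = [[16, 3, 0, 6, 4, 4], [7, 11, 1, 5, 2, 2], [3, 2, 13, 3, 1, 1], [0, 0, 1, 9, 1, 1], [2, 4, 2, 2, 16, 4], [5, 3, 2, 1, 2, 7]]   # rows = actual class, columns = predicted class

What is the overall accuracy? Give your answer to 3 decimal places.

0.493

Accuracy = trace / total = (16+11+13+9+16+7=72) / 146 = 72/146 = 0.493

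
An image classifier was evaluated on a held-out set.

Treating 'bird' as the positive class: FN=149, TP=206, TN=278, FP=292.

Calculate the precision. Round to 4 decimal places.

Precision = TP/(TP+FP) = 206/(206+292) = 206/498 = 0.4137

0.4137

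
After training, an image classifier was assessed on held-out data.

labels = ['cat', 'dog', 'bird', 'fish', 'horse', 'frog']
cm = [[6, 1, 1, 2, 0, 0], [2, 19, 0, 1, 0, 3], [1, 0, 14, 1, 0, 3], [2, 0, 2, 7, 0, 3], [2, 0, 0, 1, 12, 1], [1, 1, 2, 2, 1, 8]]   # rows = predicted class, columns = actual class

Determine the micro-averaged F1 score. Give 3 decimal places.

Micro-averaging pools counts across classes: ΣTP=66, ΣFP=33, ΣFN=33.
Micro-F1 score = 2·TP/(2·TP+FP+FN) on pooled counts = 0.667 (equals overall accuracy in single-label multiclass).

0.667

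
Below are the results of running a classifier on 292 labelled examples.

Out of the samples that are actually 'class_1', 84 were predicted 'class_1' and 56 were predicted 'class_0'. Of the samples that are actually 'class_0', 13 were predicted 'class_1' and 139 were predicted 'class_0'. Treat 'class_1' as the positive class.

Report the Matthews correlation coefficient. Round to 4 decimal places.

0.5457

MCC = (TP·TN − FP·FN) / √((TP+FP)(TP+FN)(TN+FP)(TN+FN))
Numerator = 84·139 − 13·56 = 10948
Denominator = √(97·140·152·195) = √402511200 = 20062.6818
MCC = 10948 / 20062.6818 = 0.5457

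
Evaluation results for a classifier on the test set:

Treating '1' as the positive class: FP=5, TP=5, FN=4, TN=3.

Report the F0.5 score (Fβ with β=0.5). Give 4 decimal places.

Fβ = (1+β²)·TP / ((1+β²)·TP + β²·FN + FP), with β²=1/4
= 1.25·5 / (1.25·5 + 0.25·4 + 5) = 0.5102

0.5102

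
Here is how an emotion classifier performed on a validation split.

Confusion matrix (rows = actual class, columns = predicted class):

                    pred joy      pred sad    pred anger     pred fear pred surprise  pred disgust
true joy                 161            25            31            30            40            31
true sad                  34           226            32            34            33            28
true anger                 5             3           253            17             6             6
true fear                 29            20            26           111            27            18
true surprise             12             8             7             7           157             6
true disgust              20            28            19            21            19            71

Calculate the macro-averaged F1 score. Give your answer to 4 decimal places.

0.5903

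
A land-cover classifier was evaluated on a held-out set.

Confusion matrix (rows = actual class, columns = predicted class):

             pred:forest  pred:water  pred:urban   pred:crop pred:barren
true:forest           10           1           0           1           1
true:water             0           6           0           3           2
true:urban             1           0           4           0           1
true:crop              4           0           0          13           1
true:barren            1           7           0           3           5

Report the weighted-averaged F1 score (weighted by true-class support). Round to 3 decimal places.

0.586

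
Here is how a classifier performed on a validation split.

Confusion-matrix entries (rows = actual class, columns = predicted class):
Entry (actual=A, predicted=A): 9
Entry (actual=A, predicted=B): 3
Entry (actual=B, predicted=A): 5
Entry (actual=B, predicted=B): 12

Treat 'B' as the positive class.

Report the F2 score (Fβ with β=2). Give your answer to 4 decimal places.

0.7229

Fβ = (1+β²)·TP / ((1+β²)·TP + β²·FN + FP), with β²=4
= 5·12 / (5·12 + 4·5 + 3) = 0.7229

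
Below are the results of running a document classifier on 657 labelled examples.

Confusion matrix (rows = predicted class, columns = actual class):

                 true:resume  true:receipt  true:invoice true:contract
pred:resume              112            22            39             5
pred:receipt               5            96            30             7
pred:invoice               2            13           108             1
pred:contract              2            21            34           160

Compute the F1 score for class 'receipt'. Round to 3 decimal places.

F1 score = 2·TP/(2·TP+FP+FN).
receipt: TP=96, FP=5+30+7=42, FN=22+13+21=56 → 192/290 = 0.6621

0.662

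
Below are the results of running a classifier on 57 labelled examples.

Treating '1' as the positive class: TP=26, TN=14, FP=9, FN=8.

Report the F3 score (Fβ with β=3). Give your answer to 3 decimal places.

Fβ = (1+β²)·TP / ((1+β²)·TP + β²·FN + FP), with β²=9
= 10·26 / (10·26 + 9·8 + 9) = 0.762

0.762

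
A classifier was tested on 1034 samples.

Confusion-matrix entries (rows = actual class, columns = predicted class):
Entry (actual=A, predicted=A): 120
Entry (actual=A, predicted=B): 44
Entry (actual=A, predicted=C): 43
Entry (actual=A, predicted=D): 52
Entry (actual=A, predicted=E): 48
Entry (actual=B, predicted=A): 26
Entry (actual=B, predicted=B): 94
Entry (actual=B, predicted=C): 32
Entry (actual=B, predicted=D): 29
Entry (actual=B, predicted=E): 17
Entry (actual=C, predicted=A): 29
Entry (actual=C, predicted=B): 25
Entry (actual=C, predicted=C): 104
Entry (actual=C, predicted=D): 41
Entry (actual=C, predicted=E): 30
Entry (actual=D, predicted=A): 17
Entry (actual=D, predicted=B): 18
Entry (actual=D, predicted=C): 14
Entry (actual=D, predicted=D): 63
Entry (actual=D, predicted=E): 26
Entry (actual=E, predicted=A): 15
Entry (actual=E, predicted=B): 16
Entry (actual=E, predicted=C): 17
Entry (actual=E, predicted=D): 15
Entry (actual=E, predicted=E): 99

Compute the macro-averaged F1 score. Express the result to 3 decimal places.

0.462

Per-class F1 score (2·TP/(2·TP+FP+FN)):
  A: TP=120, FP=26+29+17+15=87, FN=44+43+52+48=187 → 240/514 = 0.4669
  B: TP=94, FP=44+25+18+16=103, FN=26+32+29+17=104 → 188/395 = 0.4759
  C: TP=104, FP=43+32+14+17=106, FN=29+25+41+30=125 → 208/439 = 0.4738
  D: TP=63, FP=52+29+41+15=137, FN=17+18+14+26=75 → 126/338 = 0.3728
  E: TP=99, FP=48+17+30+26=121, FN=15+16+17+15=63 → 198/382 = 0.5183
Macro-F1 score = mean = (0.4669 + 0.4759 + 0.4738 + 0.3728 + 0.5183) / 5 = 0.462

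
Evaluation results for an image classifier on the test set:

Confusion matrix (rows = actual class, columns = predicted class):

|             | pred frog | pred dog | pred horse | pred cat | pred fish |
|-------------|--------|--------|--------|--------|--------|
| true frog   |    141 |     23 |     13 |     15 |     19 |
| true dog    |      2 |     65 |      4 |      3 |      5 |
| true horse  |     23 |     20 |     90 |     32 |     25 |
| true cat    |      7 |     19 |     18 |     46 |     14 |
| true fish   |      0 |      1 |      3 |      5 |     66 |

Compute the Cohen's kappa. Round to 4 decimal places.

Observed agreement pₒ = trace/N = 408/659 = 0.61912
Expected agreement pₑ = Σ (rowᵢ·colᵢ)/N² = (211·173 + 79·128 + 190·128 + 104·101 + 75·129)/659² = 0.20980
κ = (pₒ − pₑ)/(1 − pₑ) = (0.61912 − 0.20980)/(1 − 0.20980) = 0.5180

0.5180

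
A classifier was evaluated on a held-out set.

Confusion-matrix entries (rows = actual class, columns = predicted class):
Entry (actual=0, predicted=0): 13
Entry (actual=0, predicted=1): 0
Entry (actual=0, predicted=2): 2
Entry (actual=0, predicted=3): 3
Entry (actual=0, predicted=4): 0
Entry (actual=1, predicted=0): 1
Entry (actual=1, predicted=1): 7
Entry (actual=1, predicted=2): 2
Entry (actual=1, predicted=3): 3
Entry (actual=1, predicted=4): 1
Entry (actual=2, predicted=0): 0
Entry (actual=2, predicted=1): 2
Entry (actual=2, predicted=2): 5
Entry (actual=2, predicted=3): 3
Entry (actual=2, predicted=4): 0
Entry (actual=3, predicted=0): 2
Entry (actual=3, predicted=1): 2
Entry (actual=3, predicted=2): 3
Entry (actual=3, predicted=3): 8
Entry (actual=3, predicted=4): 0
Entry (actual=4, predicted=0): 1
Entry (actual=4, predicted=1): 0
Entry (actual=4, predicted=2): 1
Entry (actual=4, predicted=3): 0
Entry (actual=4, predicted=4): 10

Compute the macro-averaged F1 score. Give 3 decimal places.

0.621

Per-class F1 score (2·TP/(2·TP+FP+FN)):
  0: TP=13, FP=1+0+2+1=4, FN=0+2+3+0=5 → 26/35 = 0.7429
  1: TP=7, FP=0+2+2+0=4, FN=1+2+3+1=7 → 14/25 = 0.5600
  2: TP=5, FP=2+2+3+1=8, FN=0+2+3+0=5 → 10/23 = 0.4348
  3: TP=8, FP=3+3+3+0=9, FN=2+2+3+0=7 → 16/32 = 0.5000
  4: TP=10, FP=0+1+0+0=1, FN=1+0+1+0=2 → 20/23 = 0.8696
Macro-F1 score = mean = (0.7429 + 0.5600 + 0.4348 + 0.5000 + 0.8696) / 5 = 0.621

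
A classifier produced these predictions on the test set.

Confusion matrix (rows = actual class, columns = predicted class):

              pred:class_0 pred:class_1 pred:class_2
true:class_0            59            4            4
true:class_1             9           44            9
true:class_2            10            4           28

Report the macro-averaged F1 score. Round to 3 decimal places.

0.753

Per-class F1 score (2·TP/(2·TP+FP+FN)):
  class_0: TP=59, FP=9+10=19, FN=4+4=8 → 118/145 = 0.8138
  class_1: TP=44, FP=4+4=8, FN=9+9=18 → 88/114 = 0.7719
  class_2: TP=28, FP=4+9=13, FN=10+4=14 → 56/83 = 0.6747
Macro-F1 score = mean = (0.8138 + 0.7719 + 0.6747) / 3 = 0.753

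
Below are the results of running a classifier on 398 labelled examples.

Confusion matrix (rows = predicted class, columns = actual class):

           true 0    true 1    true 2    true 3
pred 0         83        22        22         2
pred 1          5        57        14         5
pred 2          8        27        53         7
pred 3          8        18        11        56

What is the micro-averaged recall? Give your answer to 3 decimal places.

0.626

Micro-averaging pools counts across classes: ΣTP=249, ΣFP=149, ΣFN=149.
Micro-recall = TP/(TP+FN) on pooled counts = 0.626 (equals overall accuracy in single-label multiclass).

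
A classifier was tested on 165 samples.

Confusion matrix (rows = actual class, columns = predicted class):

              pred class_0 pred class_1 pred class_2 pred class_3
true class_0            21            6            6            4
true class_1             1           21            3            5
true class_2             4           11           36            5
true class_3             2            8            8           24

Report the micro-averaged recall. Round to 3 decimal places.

Micro-averaging pools counts across classes: ΣTP=102, ΣFP=63, ΣFN=63.
Micro-recall = TP/(TP+FN) on pooled counts = 0.618 (equals overall accuracy in single-label multiclass).

0.618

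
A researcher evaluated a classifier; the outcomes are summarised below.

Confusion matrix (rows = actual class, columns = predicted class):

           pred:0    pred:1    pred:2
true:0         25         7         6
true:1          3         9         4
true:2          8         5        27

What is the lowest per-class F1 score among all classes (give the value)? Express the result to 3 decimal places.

Per-class F1 score (2·TP/(2·TP+FP+FN)):
  0: TP=25, FP=3+8=11, FN=7+6=13 → 50/74 = 0.6757
  1: TP=9, FP=7+5=12, FN=3+4=7 → 18/37 = 0.4865
  2: TP=27, FP=6+4=10, FN=8+5=13 → 54/77 = 0.7013
Lowest is class '1' with F1 score = 0.486.

0.486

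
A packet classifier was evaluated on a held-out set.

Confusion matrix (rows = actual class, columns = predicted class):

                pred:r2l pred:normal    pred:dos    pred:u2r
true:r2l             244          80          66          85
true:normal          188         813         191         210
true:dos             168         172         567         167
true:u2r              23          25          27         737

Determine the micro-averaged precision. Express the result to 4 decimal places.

0.6274

Micro-averaging pools counts across classes: ΣTP=2361, ΣFP=1402, ΣFN=1402.
Micro-precision = TP/(TP+FP) on pooled counts = 0.6274 (equals overall accuracy in single-label multiclass).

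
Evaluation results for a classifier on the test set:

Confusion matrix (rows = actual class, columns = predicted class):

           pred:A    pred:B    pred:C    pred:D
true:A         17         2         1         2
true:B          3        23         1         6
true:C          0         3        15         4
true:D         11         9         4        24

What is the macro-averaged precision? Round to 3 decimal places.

0.638

Per-class precision (TP/(TP+FP)):
  A: TP=17, FP=3+0+11=14 → 17/31 = 0.5484
  B: TP=23, FP=2+3+9=14 → 23/37 = 0.6216
  C: TP=15, FP=1+1+4=6 → 15/21 = 0.7143
  D: TP=24, FP=2+6+4=12 → 24/36 = 0.6667
Macro-precision = mean = (0.5484 + 0.6216 + 0.7143 + 0.6667) / 4 = 0.638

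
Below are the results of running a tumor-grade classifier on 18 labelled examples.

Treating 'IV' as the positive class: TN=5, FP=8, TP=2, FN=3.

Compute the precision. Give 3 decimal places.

0.200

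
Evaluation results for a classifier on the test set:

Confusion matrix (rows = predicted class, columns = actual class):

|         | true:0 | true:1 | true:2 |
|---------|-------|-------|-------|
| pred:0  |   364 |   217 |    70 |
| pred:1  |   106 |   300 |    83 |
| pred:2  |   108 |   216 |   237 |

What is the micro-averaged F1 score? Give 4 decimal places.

0.5297

Micro-averaging pools counts across classes: ΣTP=901, ΣFP=800, ΣFN=800.
Micro-F1 score = 2·TP/(2·TP+FP+FN) on pooled counts = 0.5297 (equals overall accuracy in single-label multiclass).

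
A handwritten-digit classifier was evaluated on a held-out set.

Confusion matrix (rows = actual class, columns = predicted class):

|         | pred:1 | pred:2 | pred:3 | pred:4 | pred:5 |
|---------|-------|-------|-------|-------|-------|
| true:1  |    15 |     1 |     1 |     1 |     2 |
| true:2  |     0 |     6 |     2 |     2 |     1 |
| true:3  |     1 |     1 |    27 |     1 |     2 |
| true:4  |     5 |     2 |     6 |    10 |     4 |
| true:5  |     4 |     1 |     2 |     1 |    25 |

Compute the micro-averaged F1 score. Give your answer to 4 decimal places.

0.6748

Micro-averaging pools counts across classes: ΣTP=83, ΣFP=40, ΣFN=40.
Micro-F1 score = 2·TP/(2·TP+FP+FN) on pooled counts = 0.6748 (equals overall accuracy in single-label multiclass).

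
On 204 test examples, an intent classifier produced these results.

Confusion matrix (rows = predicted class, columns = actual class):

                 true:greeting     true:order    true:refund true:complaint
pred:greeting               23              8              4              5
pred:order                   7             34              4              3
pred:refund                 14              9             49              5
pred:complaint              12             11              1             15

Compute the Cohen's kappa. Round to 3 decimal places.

0.451

Observed agreement pₒ = trace/N = 121/204 = 0.5931
Expected agreement pₑ = Σ (rowᵢ·colᵢ)/N² = (56·40 + 62·48 + 58·77 + 28·39)/204² = 0.2589
κ = (pₒ − pₑ)/(1 − pₑ) = (0.5931 − 0.2589)/(1 − 0.2589) = 0.451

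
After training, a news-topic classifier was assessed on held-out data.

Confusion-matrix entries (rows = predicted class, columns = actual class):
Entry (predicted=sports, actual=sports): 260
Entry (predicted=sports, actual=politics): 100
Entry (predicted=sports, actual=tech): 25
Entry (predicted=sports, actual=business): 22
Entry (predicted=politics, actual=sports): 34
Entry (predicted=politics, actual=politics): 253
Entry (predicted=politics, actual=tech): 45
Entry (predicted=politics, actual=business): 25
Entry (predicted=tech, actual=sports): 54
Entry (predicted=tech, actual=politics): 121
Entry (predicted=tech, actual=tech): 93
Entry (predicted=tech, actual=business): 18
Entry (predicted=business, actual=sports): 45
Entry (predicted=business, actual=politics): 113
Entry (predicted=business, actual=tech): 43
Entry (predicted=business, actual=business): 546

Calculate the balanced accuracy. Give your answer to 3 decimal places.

Balanced accuracy = mean of per-class recall.
  sports: recall = 260/393 = 0.6616
  politics: recall = 253/587 = 0.4310
  tech: recall = 93/206 = 0.4515
  business: recall = 546/611 = 0.8936
Mean = (0.6616 + 0.4310 + 0.4515 + 0.8936) / 4 = 0.609

0.609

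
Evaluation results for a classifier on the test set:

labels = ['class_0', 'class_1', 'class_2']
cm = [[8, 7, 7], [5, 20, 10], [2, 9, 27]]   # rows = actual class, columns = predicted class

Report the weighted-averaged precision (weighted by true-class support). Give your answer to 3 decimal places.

Per-class precision (TP/(TP+FP)):
  class_0: TP=8, FP=5+2=7 → 8/15 = 0.5333
  class_1: TP=20, FP=7+9=16 → 20/36 = 0.5556
  class_2: TP=27, FP=7+10=17 → 27/44 = 0.6136
Weighted-precision = Σ (supportᵢ/N)·precisionᵢ with N=95: (22/95)·0.5333 + (35/95)·0.5556 + (38/95)·0.6136 = 0.574

0.574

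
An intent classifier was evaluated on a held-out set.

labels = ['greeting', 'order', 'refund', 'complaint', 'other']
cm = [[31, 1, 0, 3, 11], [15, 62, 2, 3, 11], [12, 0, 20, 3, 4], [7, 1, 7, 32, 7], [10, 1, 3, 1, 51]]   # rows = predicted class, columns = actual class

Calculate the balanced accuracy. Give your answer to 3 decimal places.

0.672

Balanced accuracy = mean of per-class recall.
  greeting: recall = 31/75 = 0.4133
  order: recall = 62/65 = 0.9538
  refund: recall = 20/32 = 0.6250
  complaint: recall = 32/42 = 0.7619
  other: recall = 51/84 = 0.6071
Mean = (0.4133 + 0.9538 + 0.6250 + 0.7619 + 0.6071) / 5 = 0.672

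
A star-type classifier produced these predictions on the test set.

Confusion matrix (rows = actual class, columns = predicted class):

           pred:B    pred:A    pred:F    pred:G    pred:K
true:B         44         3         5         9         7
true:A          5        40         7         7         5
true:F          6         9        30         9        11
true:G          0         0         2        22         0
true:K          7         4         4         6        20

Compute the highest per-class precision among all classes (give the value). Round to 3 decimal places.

0.714

Per-class precision (TP/(TP+FP)):
  B: TP=44, FP=5+6+0+7=18 → 44/62 = 0.7097
  A: TP=40, FP=3+9+0+4=16 → 40/56 = 0.7143
  F: TP=30, FP=5+7+2+4=18 → 30/48 = 0.6250
  G: TP=22, FP=9+7+9+6=31 → 22/53 = 0.4151
  K: TP=20, FP=7+5+11+0=23 → 20/43 = 0.4651
Highest is class 'A' with precision = 0.714.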